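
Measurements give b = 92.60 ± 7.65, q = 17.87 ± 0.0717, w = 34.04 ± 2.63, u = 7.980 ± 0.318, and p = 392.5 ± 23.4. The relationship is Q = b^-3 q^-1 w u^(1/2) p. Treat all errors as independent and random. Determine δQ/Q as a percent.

For a monomial Q ∝ b^-3, q^-1, w, u^(1/2), p, fractional errors add in quadrature:
  (-3·δb/b)² = (-3×0.0826)² = 0.0614;  (-1·δq/q)² = (-1×0.00401)² = 1.61e-05;  (1·δw/w)² = (1×0.0773)² = 0.00597;  (½·δu/u)² = (0.5×0.0398)² = 0.000397;  (1·δp/p)² = (1×0.0596)² = 0.00355
δQ/Q = √(0.0714) = 0.267

26.7%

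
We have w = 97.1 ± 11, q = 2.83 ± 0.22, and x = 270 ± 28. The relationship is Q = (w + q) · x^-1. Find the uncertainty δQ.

0.0560

Let u = w + q = 99.9. δu = √(δw² + δq²) = √(121 + 0.0484) = 11.0, so δu/u = 0.110.
Q is then a monomial in u, x:
δQ/Q = √((δu/u)² + (-1·δx/x)²) = √(0.0121 + 0.0108) = 0.151
Q = 0.370, so δQ = 0.151 × 0.370 = 0.0560.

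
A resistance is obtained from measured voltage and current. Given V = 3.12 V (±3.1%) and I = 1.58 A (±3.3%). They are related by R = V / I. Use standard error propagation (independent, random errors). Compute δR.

Products/powers → add relative errors in quadrature, weighted by exponent:
  (1·δV/V)² = (1×0.0310)² = 0.000961;  (-1·δI/I)² = (-1×0.0330)² = 0.00109
δR/R = √(0.00205) = 0.0453
R = 1.97 Ω, so δR = 0.0453 × 1.97 = 0.0894 Ω.

0.0894 Ω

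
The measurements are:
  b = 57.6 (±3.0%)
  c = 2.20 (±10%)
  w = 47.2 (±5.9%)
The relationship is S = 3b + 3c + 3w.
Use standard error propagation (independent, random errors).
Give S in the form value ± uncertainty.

Sums and differences: (δS)² = Σ (cᵢ δxᵢ)².
  (3·δb)² = 26.9;  (3·δc)² = 0.436;  (3·δw)² = 69.8
δS = √(97.1) = 9.85
S = 321.

321 ± 9.85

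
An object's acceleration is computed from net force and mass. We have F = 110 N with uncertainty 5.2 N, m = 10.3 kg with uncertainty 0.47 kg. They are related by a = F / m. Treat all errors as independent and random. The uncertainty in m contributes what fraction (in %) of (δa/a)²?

(δa/a)² = (1·δF/F)² + (-1·δm/m)²
  F term: (1×0.0473)² = 0.00223
  m term: (-1×0.0456)² = 0.00208
Total = 0.00432. Share from m = 0.00208/0.00432 = 0.482.

48.2%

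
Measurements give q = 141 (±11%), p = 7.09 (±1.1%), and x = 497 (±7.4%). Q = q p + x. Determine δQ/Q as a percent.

Let w = q·p = 1000. δw/w = √((1·δq/q)² + (1·δp/p)²) = √(0.0121 + 0.000121) = 0.111, so δw = 111.
Q = w + x: δQ = √(δw² + δx²) = √(12200 + 1350) = 116
Q = 1500, so δQ/Q = 116/1500 = 0.0778.

7.78%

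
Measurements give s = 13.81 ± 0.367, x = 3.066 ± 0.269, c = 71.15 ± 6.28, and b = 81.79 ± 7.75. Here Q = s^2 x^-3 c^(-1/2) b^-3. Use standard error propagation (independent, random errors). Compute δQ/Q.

Each factor contributes (exponent × relative error)² to (δQ/Q)²:
  (2·δs/s)² = (2×0.0266)² = 0.00282;  (-3·δx/x)² = (-3×0.0877)² = 0.0693;  (−½·δc/c)² = (-0.5×0.0883)² = 0.00195;  (-3·δb/b)² = (-3×0.0948)² = 0.0808
δQ/Q = √(0.155) = 0.394

0.394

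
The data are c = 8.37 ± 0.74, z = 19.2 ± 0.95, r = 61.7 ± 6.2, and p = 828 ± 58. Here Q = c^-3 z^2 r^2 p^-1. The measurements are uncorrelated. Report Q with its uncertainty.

Relative error in a monomial: (δQ/Q)² = Σ (nᵢ · δxᵢ/xᵢ)².
  (-3·δc/c)² = (-3×0.0884)² = 0.0703;  (2·δz/z)² = (2×0.0495)² = 0.00979;  (2·δr/r)² = (2×0.100)² = 0.0404;  (-1·δp/p)² = (-1×0.0700)² = 0.00491
δQ/Q = √(0.125) = 0.354
Q = 2.89, so δQ = 0.354 × 2.89 = 1.02.

2.89 ± 1.02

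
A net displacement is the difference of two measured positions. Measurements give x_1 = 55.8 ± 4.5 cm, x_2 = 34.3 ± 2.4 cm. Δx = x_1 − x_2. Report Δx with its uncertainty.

21.5 ± 5.10 cm

Sums and differences: (δΔx)² = Σ (cᵢ δxᵢ)².
  (δx_1)² = 20.2;  (δx_2)² = 5.76
δΔx = √(26.0) = 5.10 cm
Δx = 21.5 cm.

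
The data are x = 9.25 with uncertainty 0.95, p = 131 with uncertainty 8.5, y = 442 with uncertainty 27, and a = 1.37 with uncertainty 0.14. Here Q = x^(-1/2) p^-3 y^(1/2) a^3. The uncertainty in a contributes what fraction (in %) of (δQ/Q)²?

(δQ/Q)² = (−½·δx/x)² + (-3·δp/p)² + (½·δy/y)² + (3·δa/a)²
  x term: (-0.5×0.103)² = 0.00264
  p term: (-3×0.0649)² = 0.0379
  y term: (0.5×0.0611)² = 0.000933
  a term: (3×0.102)² = 0.0940
Total = 0.135. Share from a = 0.0940/0.135 = 0.694.

69.4%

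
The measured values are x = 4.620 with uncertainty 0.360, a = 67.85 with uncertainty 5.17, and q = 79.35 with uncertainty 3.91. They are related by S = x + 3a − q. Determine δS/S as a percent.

12.4%

S is a linear combination, so absolute uncertainties add in quadrature:
  (δx)² = 0.130;  (3·δa)² = 241;  (δq)² = 15.3
δS = √(256) = 16.0
S = 128.8, so δS/S = 16.0/128.8 = 0.124.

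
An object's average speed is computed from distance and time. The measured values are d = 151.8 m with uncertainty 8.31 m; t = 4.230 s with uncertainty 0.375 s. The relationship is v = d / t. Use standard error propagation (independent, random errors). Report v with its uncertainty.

35.89 ± 3.74 m/s

Since v is a product/quotient, work with relative uncertainties:
  (1·δd/d)² = (1×0.0547)² = 0.00300;  (-1·δt/t)² = (-1×0.0887)² = 0.00786
δv/v = √(0.0109) = 0.104
v = 35.89 m/s, so δv = 0.104 × 35.89 = 3.74 m/s.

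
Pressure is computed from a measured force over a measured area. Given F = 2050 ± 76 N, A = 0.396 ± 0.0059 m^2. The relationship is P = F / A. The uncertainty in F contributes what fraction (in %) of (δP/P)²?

86.1%

(δP/P)² = (1·δF/F)² + (-1·δA/A)²
  F term: (1×0.0371)² = 0.00137
  A term: (-1×0.0149)² = 0.000222
Total = 0.00160. Share from F = 0.00137/0.00160 = 0.861.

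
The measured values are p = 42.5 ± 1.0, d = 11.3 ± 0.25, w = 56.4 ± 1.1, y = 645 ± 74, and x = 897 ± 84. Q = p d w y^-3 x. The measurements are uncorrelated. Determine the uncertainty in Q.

0.0325

For a monomial Q ∝ p, d, w, y^-3, x, fractional errors add in quadrature:
  (1·δp/p)² = (1×0.0235)² = 0.000554;  (1·δd/d)² = (1×0.0221)² = 0.000489;  (1·δw/w)² = (1×0.0195)² = 0.000380;  (-3·δy/y)² = (-3×0.115)² = 0.118;  (1·δx/x)² = (1×0.0936)² = 0.00877
δQ/Q = √(0.129) = 0.359
Q = 0.0905, so δQ = 0.359 × 0.0905 = 0.0325.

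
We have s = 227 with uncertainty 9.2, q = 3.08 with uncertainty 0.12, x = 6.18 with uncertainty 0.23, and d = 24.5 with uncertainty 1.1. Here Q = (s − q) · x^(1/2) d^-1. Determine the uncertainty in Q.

1.45

Let u = s − q = 224. δu = √(δs² + δq²) = √(84.6 + 0.0144) = 9.20, so δu/u = 0.0411.
Q is then a monomial in u, x, d:
δQ/Q = √((δu/u)² + (½·δx/x)² + (-1·δd/d)²) = √(0.00169 + 0.000346 + 0.00202) = 0.0636
Q = 22.7, so δQ = 0.0636 × 22.7 = 1.45.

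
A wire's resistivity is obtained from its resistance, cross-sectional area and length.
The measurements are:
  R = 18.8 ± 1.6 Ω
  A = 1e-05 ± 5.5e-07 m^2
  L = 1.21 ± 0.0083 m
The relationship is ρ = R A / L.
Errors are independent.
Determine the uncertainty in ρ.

1.58e-05 Ω·m

For a monomial ρ ∝ R, A, L^-1, fractional errors add in quadrature:
  (1·δR/R)² = (1×0.0851)² = 0.00724;  (1·δA/A)² = (1×0.0550)² = 0.00302;  (-1·δL/L)² = (-1×0.00686)² = 4.71e-05
δρ/ρ = √(0.0103) = 0.102
ρ = 0.000155 Ω·m, so δρ = 0.102 × 0.000155 = 1.58e-05 Ω·m.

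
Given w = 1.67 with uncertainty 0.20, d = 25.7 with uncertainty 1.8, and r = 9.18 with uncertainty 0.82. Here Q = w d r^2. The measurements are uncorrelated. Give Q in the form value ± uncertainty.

Q is a product of powers, so relative uncertainties combine in quadrature:
  (1·δw/w)² = (1×0.120)² = 0.0143;  (1·δd/d)² = (1×0.0700)² = 0.00491;  (2·δr/r)² = (2×0.0893)² = 0.0319
δQ/Q = √(0.0512) = 0.226
Q = 3620, so δQ = 0.226 × 3620 = 818.

3620 ± 818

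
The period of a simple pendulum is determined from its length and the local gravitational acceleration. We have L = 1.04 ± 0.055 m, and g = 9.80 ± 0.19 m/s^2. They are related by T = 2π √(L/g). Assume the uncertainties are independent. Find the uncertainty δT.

T is a product of powers, so relative uncertainties combine in quadrature:
  (½·δL/L)² = (0.5×0.0529)² = 0.000699;  (−½·δg/g)² = (-0.5×0.0194)² = 9.4e-05
δT/T = √(0.000793) = 0.0282
T = 2.05 s, so δT = 0.0282 × 2.05 = 0.0576 s.

0.0576 s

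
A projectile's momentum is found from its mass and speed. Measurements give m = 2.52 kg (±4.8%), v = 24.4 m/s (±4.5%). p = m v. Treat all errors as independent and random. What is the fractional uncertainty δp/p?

0.0658

Since p is a product/quotient, work with relative uncertainties:
  (1·δm/m)² = (1×0.0480)² = 0.00230;  (1·δv/v)² = (1×0.0450)² = 0.00202
δp/p = √(0.00433) = 0.0658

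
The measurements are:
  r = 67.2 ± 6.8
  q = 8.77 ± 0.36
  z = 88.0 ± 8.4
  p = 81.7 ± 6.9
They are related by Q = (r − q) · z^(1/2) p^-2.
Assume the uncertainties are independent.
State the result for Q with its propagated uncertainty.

0.0821 ± 0.0173

Let u = r − q = 58.4. δu = √(δr² + δq²) = √(46.2 + 0.130) = 6.81, so δu/u = 0.117.
Q is then a monomial in u, z, p:
δQ/Q = √((δu/u)² + (½·δz/z)² + (-2·δp/p)²) = √(0.0136 + 0.00228 + 0.0285) = 0.211
Q = 0.0821, so δQ = 0.211 × 0.0821 = 0.0173.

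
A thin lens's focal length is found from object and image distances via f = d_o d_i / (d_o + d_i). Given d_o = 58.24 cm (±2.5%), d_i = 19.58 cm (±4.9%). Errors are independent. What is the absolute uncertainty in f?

0.545 cm

∂f/∂d_o = (d_i/(d_o+d_i))² = 0.0633;  ∂f/∂d_i = (d_o/(d_o+d_i))² = 0.560
δf = √((∂f/∂d_o · δd_o)² + (∂f/∂d_i · δd_i)²) = √(0.00850 + 0.289) = 0.545 cm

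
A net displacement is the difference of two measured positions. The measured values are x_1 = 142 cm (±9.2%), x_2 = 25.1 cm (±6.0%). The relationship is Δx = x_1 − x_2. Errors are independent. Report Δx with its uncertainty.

117 ± 13.2 cm

Δx is a linear combination, so absolute uncertainties add in quadrature:
  (δx_1)² = 171;  (δx_2)² = 2.27
δΔx = √(173) = 13.2 cm
Δx = 117 cm.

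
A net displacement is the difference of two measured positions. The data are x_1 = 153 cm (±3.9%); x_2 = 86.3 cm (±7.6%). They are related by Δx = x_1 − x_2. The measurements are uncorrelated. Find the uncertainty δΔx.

8.87 cm

Absolute uncertainties add in quadrature for a linear combination:
  (δx_1)² = 35.6;  (δx_2)² = 43.0
δΔx = √(78.6) = 8.87 cm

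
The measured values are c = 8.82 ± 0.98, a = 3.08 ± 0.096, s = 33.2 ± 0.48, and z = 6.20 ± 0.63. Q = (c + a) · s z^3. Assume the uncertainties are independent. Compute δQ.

29800

Let u = c + a = 11.9. δu = √(δc² + δa²) = √(0.960 + 0.00922) = 0.985, so δu/u = 0.0827.
Q is then a monomial in u, s, z:
δQ/Q = √((δu/u)² + (1·δs/s)² + (3·δz/z)²) = √(0.00685 + 0.000209 + 0.0929) = 0.316
Q = 94200, so δQ = 0.316 × 94200 = 29800.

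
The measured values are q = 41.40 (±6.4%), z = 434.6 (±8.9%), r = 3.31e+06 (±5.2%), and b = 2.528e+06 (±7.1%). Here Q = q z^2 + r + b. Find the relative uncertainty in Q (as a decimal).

0.110

Let p = q·z^2 = 7.82e+06. δp/p = √((1·δq/q)² + (2·δz/z)²) = √(0.00410 + 0.0317) = 0.189, so δp = 1.48e+06.
Q = p + r + b: δQ = √(δp² + δr² + δb²) = √(2.19e+12 + 2.96e+10 + 3.22e+10) = 1.5e+06
Q = 1.366e+07, so δQ/Q = 1.5e+06/1.366e+07 = 0.110.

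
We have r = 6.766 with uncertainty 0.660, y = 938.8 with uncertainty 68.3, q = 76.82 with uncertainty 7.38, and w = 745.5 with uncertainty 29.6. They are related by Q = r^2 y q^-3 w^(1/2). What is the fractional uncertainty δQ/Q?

0.356

Relative error in a monomial: (δQ/Q)² = Σ (nᵢ · δxᵢ/xᵢ)².
  (2·δr/r)² = (2×0.0975)² = 0.0381;  (1·δy/y)² = (1×0.0728)² = 0.00529;  (-3·δq/q)² = (-3×0.0961)² = 0.0831;  (½·δw/w)² = (0.5×0.0397)² = 0.000394
δQ/Q = √(0.127) = 0.356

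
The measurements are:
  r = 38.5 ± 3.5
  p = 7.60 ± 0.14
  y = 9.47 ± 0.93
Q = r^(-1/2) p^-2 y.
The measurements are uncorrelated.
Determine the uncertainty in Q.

0.00302

For a monomial Q ∝ r^(-1/2), p^-2, y, fractional errors add in quadrature:
  (−½·δr/r)² = (-0.5×0.0909)² = 0.00207;  (-2·δp/p)² = (-2×0.0184)² = 0.00136;  (1·δy/y)² = (1×0.0982)² = 0.00964
δQ/Q = √(0.0131) = 0.114
Q = 0.0264, so δQ = 0.114 × 0.0264 = 0.00302.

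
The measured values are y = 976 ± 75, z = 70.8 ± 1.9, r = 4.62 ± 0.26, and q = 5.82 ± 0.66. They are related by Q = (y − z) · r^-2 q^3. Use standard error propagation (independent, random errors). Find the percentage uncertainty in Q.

36.8%

Let u = y − z = 905. δu = √(δy² + δz²) = √(5620 + 3.61) = 75.0, so δu/u = 0.0829.
Q is then a monomial in u, r, q:
δQ/Q = √((δu/u)² + (-2·δr/r)² + (3·δq/q)²) = √(0.00687 + 0.0127 + 0.116) = 0.368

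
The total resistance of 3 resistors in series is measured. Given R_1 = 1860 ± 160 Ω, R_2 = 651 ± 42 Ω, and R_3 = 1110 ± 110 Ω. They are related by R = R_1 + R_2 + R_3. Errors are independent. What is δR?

Sums and differences: (δR)² = Σ (cᵢ δxᵢ)².
  (δR_1)² = 25600;  (δR_2)² = 1760;  (δR_3)² = 12100
δR = √(39500) = 199 Ω

199 Ω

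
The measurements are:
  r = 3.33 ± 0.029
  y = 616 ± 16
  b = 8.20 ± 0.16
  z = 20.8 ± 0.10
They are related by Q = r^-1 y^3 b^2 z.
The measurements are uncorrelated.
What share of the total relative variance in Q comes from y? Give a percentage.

78.9%

(δQ/Q)² = (-1·δr/r)² + (3·δy/y)² + (2·δb/b)² + (1·δz/z)²
  r term: (-1×0.00871)² = 7.58e-05
  y term: (3×0.0260)² = 0.00607
  b term: (2×0.0195)² = 0.00152
  z term: (1×0.00481)² = 2.31e-05
Total = 0.00769. Share from y = 0.00607/0.00769 = 0.789.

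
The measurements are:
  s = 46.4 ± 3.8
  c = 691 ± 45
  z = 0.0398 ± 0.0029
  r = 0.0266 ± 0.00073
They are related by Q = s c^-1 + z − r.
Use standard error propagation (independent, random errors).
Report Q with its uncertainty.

Let p = s·c^-1 = 0.0671. δp/p = √((1·δs/s)² + (-1·δc/c)²) = √(0.00671 + 0.00424) = 0.105, so δp = 0.00703.
Q = p + z − r: δQ = √(δp² + δz² + δr²) = √(4.94e-05 + 8.41e-06 + 5.33e-07) = 0.00764
Q = 0.0803.

0.0803 ± 0.00764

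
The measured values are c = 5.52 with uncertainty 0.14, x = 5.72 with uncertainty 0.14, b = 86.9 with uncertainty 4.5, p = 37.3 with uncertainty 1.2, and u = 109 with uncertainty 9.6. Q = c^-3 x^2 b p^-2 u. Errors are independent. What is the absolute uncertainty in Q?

0.200

Relative error in a monomial: (δQ/Q)² = Σ (nᵢ · δxᵢ/xᵢ)².
  (-3·δc/c)² = (-3×0.0254)² = 0.00579;  (2·δx/x)² = (2×0.0245)² = 0.00240;  (1·δb/b)² = (1×0.0518)² = 0.00268;  (-2·δp/p)² = (-2×0.0322)² = 0.00414;  (1·δu/u)² = (1×0.0881)² = 0.00776
δQ/Q = √(0.0228) = 0.151
Q = 1.32, so δQ = 0.151 × 1.32 = 0.200.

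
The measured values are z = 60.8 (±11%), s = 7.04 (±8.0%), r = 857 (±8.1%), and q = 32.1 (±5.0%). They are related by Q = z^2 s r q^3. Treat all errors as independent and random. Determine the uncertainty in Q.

2.14e+11

Relative error in a monomial: (δQ/Q)² = Σ (nᵢ · δxᵢ/xᵢ)².
  (2·δz/z)² = (2×0.110)² = 0.0484;  (1·δs/s)² = (1×0.0800)² = 0.00640;  (1·δr/r)² = (1×0.0810)² = 0.00656;  (3·δq/q)² = (3×0.0500)² = 0.0225
δQ/Q = √(0.0839) = 0.290
Q = 7.38e+11, so δQ = 0.290 × 7.38e+11 = 2.14e+11.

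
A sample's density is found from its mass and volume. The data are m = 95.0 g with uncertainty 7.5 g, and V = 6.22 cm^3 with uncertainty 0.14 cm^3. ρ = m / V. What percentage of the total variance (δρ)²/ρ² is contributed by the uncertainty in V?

(δρ/ρ)² = (1·δm/m)² + (-1·δV/V)²
  m term: (1×0.0789)² = 0.00623
  V term: (-1×0.0225)² = 0.000507
Total = 0.00674. Share from V = 0.000507/0.00674 = 0.0752.

7.52%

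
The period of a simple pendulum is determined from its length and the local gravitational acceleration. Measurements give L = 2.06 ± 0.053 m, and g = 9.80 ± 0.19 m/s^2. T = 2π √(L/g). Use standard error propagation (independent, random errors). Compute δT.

Since T is a product/quotient, work with relative uncertainties:
  (½·δL/L)² = (0.5×0.0257)² = 0.000165;  (−½·δg/g)² = (-0.5×0.0194)² = 9.4e-05
δT/T = √(0.000259) = 0.0161
T = 2.88 s, so δT = 0.0161 × 2.88 = 0.0464 s.

0.0464 s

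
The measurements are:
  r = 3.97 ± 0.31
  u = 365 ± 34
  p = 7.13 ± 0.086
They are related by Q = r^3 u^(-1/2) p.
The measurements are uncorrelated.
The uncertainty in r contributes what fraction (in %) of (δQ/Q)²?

(δQ/Q)² = (3·δr/r)² + (−½·δu/u)² + (1·δp/p)²
  r term: (3×0.0781)² = 0.0549
  u term: (-0.5×0.0932)² = 0.00217
  p term: (1×0.0121)² = 0.000145
Total = 0.0572. Share from r = 0.0549/0.0572 = 0.960.

96.0%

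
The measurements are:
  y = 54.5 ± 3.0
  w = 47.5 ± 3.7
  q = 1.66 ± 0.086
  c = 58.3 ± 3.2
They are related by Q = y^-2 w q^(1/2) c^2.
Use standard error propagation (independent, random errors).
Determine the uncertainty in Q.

12.3

For a monomial Q ∝ y^-2, w, q^(1/2), c^2, fractional errors add in quadrature:
  (-2·δy/y)² = (-2×0.0550)² = 0.0121;  (1·δw/w)² = (1×0.0779)² = 0.00607;  (½·δq/q)² = (0.5×0.0518)² = 0.000671;  (2·δc/c)² = (2×0.0549)² = 0.0121
δQ/Q = √(0.0309) = 0.176
Q = 70.0, so δQ = 0.176 × 70.0 = 12.3.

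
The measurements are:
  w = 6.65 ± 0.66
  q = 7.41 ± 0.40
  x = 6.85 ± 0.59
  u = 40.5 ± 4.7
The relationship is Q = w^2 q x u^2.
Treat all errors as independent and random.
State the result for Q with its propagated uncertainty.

(3.68 ± 1.19) × 10^6

Relative error in a monomial: (δQ/Q)² = Σ (nᵢ · δxᵢ/xᵢ)².
  (2·δw/w)² = (2×0.0992)² = 0.0394;  (1·δq/q)² = (1×0.0540)² = 0.00291;  (1·δx/x)² = (1×0.0861)² = 0.00742;  (2·δu/u)² = (2×0.116)² = 0.0539
δQ/Q = √(0.104) = 0.322
Q = 3.68e+06, so δQ = 0.322 × 3.68e+06 = 1.19e+06.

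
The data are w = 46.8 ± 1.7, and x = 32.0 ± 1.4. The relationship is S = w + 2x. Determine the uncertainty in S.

For a sum/difference, combine absolute errors in quadrature:
  (δw)² = 2.89;  (2·δx)² = 7.84
δS = √(10.7) = 3.28

3.28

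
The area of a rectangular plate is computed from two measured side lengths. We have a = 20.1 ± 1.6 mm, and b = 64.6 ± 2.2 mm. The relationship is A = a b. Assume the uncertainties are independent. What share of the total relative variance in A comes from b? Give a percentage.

(δA/A)² = (1·δa/a)² + (1·δb/b)²
  a term: (1×0.0796)² = 0.00634
  b term: (1×0.0341)² = 0.00116
Total = 0.00750. Share from b = 0.00116/0.00750 = 0.155.

15.5%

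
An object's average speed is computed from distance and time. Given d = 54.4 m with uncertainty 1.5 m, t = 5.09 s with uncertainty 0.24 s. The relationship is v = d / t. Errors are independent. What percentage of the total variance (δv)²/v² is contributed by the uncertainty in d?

25.5%

(δv/v)² = (1·δd/d)² + (-1·δt/t)²
  d term: (1×0.0276)² = 0.000760
  t term: (-1×0.0472)² = 0.00222
Total = 0.00298. Share from d = 0.000760/0.00298 = 0.255.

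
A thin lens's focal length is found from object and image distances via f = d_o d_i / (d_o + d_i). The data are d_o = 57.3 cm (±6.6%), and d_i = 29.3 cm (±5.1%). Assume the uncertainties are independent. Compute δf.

0.784 cm

∂f/∂d_o = (d_i/(d_o+d_i))² = 0.114;  ∂f/∂d_i = (d_o/(d_o+d_i))² = 0.438
δf = √((∂f/∂d_o · δd_o)² + (∂f/∂d_i · δd_i)²) = √(0.187 + 0.428) = 0.784 cm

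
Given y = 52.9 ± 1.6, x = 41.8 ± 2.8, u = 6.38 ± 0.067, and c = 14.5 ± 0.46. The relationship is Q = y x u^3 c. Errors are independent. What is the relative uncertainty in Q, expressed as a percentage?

For a monomial Q ∝ y, x, u^3, c, fractional errors add in quadrature:
  (1·δy/y)² = (1×0.0302)² = 0.000915;  (1·δx/x)² = (1×0.0670)² = 0.00449;  (3·δu/u)² = (3×0.0105)² = 0.000993;  (1·δc/c)² = (1×0.0317)² = 0.00101
δQ/Q = √(0.00740) = 0.0860

8.60%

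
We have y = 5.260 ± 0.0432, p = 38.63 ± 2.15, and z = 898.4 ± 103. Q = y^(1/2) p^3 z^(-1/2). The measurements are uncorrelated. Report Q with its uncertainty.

Since Q is a product/quotient, work with relative uncertainties:
  (½·δy/y)² = (0.5×0.00821)² = 1.69e-05;  (3·δp/p)² = (3×0.0557)² = 0.0279;  (−½·δz/z)² = (-0.5×0.115)² = 0.00329
δQ/Q = √(0.0312) = 0.177
Q = 4411, so δQ = 0.177 × 4411 = 779.

4411 ± 779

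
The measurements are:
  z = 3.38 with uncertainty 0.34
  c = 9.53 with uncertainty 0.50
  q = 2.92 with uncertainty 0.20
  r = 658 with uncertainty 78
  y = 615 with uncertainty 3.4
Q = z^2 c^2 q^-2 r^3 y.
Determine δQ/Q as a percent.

44.4%

Relative error in a monomial: (δQ/Q)² = Σ (nᵢ · δxᵢ/xᵢ)².
  (2·δz/z)² = (2×0.101)² = 0.0405;  (2·δc/c)² = (2×0.0525)² = 0.0110;  (-2·δq/q)² = (-2×0.0685)² = 0.0188;  (3·δr/r)² = (3×0.119)² = 0.126;  (1·δy/y)² = (1×0.00553)² = 3.06e-05
δQ/Q = √(0.197) = 0.444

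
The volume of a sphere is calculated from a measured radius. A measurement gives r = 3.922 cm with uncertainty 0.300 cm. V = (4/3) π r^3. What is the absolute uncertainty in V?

For a monomial V ∝ r^3, fractional errors add in quadrature:
  (3·δr/r)² = (3×0.0765)² = 0.0527
δV/V = √(0.0527) = 0.229
V = 252.7 cm^3, so δV = 0.229 × 252.7 = 58.0 cm^3.

58.0 cm^3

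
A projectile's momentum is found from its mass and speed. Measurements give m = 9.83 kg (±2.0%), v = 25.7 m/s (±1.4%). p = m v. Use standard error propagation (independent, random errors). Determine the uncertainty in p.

Since p is a product/quotient, work with relative uncertainties:
  (1·δm/m)² = (1×0.0200)² = 0.000400;  (1·δv/v)² = (1×0.0140)² = 0.000196
δp/p = √(0.000596) = 0.0244
p = 253 kg·m/s, so δp = 0.0244 × 253 = 6.17 kg·m/s.

6.17 kg·m/s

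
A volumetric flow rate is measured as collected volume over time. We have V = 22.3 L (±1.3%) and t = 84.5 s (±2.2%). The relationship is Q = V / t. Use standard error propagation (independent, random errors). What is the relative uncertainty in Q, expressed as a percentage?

2.56%

Since Q is a product/quotient, work with relative uncertainties:
  (1·δV/V)² = (1×0.0130)² = 0.000169;  (-1·δt/t)² = (-1×0.0220)² = 0.000484
δQ/Q = √(0.000653) = 0.0256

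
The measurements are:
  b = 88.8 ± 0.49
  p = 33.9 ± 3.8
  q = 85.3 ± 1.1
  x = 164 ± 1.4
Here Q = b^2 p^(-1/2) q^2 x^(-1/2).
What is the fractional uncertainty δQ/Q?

0.0628

Each factor contributes (exponent × relative error)² to (δQ/Q)²:
  (2·δb/b)² = (2×0.00552)² = 0.000122;  (−½·δp/p)² = (-0.5×0.112)² = 0.00314;  (2·δq/q)² = (2×0.0129)² = 0.000665;  (−½·δx/x)² = (-0.5×0.00854)² = 1.82e-05
δQ/Q = √(0.00395) = 0.0628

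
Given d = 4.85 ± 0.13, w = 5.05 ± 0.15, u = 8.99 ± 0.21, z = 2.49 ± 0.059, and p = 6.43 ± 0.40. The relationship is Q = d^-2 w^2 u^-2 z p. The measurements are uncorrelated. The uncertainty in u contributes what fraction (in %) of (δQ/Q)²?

(δQ/Q)² = (-2·δd/d)² + (2·δw/w)² + (-2·δu/u)² + (1·δz/z)² + (1·δp/p)²
  d term: (-2×0.0268)² = 0.00287
  w term: (2×0.0297)² = 0.00353
  u term: (-2×0.0234)² = 0.00218
  z term: (1×0.0237)² = 0.000561
  p term: (1×0.0622)² = 0.00387
Total = 0.0130. Share from u = 0.00218/0.0130 = 0.168.

16.8%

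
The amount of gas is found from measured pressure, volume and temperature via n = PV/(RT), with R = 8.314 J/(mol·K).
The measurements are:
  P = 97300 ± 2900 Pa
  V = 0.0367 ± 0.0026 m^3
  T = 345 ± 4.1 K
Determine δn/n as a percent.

7.78%

n is a product of powers, so relative uncertainties combine in quadrature:
  (1·δP/P)² = (1×0.0298)² = 0.000888;  (1·δV/V)² = (1×0.0708)² = 0.00502;  (-1·δT/T)² = (-1×0.0119)² = 0.000141
δn/n = √(0.00605) = 0.0778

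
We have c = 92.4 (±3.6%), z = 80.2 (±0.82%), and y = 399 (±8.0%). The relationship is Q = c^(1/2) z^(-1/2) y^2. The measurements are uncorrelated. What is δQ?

For a monomial Q ∝ c^(1/2), z^(-1/2), y^2, fractional errors add in quadrature:
  (½·δc/c)² = (0.5×0.0360)² = 0.000324;  (−½·δz/z)² = (-0.5×0.00820)² = 1.68e-05;  (2·δy/y)² = (2×0.0800)² = 0.0256
δQ/Q = √(0.0259) = 0.161
Q = 1.71e+05, so δQ = 0.161 × 1.71e+05 = 27500.

27500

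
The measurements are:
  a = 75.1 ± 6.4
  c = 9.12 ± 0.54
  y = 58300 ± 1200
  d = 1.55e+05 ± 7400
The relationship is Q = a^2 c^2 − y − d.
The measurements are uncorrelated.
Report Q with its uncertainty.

Let p = a^2·c^2 = 4.69e+05. δp/p = √((2·δa/a)² + (2·δc/c)²) = √(0.0290 + 0.0140) = 0.208, so δp = 97400.
Q = p − y − d: δQ = √(δp² + δy² + δd²) = √(9.48e+09 + 1.44e+06 + 5.48e+07) = 97600
Q = 2.56e+05.

(2.56 ± 0.976) × 10^5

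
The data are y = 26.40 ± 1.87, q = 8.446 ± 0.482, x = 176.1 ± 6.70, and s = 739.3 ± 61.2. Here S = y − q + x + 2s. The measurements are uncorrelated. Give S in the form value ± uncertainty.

1673 ± 123

Each term contributes (cᵢ δxᵢ)² to (δS)²:
  (δy)² = 3.50;  (δq)² = 0.232;  (δx)² = 44.9;  (2·δs)² = 15000
δS = √(15000) = 123
S = 1673.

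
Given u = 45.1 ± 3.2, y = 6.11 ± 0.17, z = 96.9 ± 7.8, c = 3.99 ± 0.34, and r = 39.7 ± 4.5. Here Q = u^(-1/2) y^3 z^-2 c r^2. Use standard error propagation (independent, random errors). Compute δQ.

For a monomial Q ∝ u^(-1/2), y^3, z^-2, c, r^2, fractional errors add in quadrature:
  (−½·δu/u)² = (-0.5×0.0710)² = 0.00126;  (3·δy/y)² = (3×0.0278)² = 0.00697;  (-2·δz/z)² = (-2×0.0805)² = 0.0259;  (1·δc/c)² = (1×0.0852)² = 0.00726;  (2·δr/r)² = (2×0.113)² = 0.0514
δQ/Q = √(0.0928) = 0.305
Q = 22.7, so δQ = 0.305 × 22.7 = 6.93.

6.93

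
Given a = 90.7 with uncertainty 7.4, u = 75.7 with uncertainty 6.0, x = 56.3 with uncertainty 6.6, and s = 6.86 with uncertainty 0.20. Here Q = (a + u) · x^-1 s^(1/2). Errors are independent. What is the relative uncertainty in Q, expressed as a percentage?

Let w = a + u = 166. δw = √(δa² + δu²) = √(54.8 + 36.0) = 9.53, so δw/w = 0.0573.
Q is then a monomial in w, x, s:
δQ/Q = √((δw/w)² + (-1·δx/x)² + (½·δs/s)²) = √(0.00328 + 0.0137 + 0.000212) = 0.131

13.1%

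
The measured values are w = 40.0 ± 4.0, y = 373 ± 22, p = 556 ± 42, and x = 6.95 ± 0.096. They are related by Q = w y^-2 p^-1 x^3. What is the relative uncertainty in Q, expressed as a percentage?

17.7%

Since Q is a product/quotient, work with relative uncertainties:
  (1·δw/w)² = (1×0.100)² = 0.0100;  (-2·δy/y)² = (-2×0.0590)² = 0.0139;  (-1·δp/p)² = (-1×0.0755)² = 0.00571;  (3·δx/x)² = (3×0.0138)² = 0.00172
δQ/Q = √(0.0313) = 0.177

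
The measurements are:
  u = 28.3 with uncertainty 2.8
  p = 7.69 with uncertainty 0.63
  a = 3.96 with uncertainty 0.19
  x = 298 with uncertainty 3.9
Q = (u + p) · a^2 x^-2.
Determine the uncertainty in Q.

0.000810

Let w = u + p = 36.0. δw = √(δu² + δp²) = √(7.84 + 0.397) = 2.87, so δw/w = 0.0797.
Q is then a monomial in w, a, x:
δQ/Q = √((δw/w)² + (2·δa/a)² + (-2·δx/x)²) = √(0.00636 + 0.00921 + 0.000685) = 0.127
Q = 0.00636, so δQ = 0.127 × 0.00636 = 0.000810.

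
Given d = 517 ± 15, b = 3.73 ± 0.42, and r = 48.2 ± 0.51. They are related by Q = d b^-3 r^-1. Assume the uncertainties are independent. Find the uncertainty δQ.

0.0701

Q is a product of powers, so relative uncertainties combine in quadrature:
  (1·δd/d)² = (1×0.0290)² = 0.000842;  (-3·δb/b)² = (-3×0.113)² = 0.114;  (-1·δr/r)² = (-1×0.0106)² = 0.000112
δQ/Q = √(0.115) = 0.339
Q = 0.207, so δQ = 0.339 × 0.207 = 0.0701.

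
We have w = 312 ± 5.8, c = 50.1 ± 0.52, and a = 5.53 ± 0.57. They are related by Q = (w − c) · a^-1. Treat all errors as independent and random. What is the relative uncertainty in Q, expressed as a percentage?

Let u = w − c = 262. δu = √(δw² + δc²) = √(33.6 + 0.270) = 5.82, so δu/u = 0.0222.
Q is then a monomial in u, a:
δQ/Q = √((δu/u)² + (-1·δa/a)²) = √(0.000494 + 0.0106) = 0.105

10.5%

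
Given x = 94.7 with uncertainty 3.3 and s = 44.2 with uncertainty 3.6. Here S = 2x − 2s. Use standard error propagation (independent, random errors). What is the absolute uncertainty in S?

9.77

Absolute uncertainties add in quadrature for a linear combination:
  (2·δx)² = 43.6;  (2·δs)² = 51.8
δS = √(95.4) = 9.77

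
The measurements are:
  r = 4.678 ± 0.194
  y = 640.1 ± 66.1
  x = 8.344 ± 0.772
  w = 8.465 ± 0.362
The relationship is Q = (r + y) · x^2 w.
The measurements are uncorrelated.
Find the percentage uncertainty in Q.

Let u = r + y = 644.8. δu = √(δr² + δy²) = √(0.0376 + 4370) = 66.1, so δu/u = 0.103.
Q is then a monomial in u, x, w:
δQ/Q = √((δu/u)² + (2·δx/x)² + (1·δw/w)²) = √(0.0105 + 0.0342 + 0.00183) = 0.216

21.6%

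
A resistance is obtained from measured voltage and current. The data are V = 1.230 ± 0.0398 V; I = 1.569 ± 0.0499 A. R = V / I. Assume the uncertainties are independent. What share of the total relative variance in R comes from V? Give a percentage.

50.9%

(δR/R)² = (1·δV/V)² + (-1·δI/I)²
  V term: (1×0.0324)² = 0.00105
  I term: (-1×0.0318)² = 0.00101
Total = 0.00206. Share from V = 0.00105/0.00206 = 0.509.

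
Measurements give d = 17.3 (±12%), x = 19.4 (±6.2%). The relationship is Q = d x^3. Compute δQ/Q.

0.221

Products/powers → add relative errors in quadrature, weighted by exponent:
  (1·δd/d)² = (1×0.120)² = 0.0144;  (3·δx/x)² = (3×0.0620)² = 0.0346
δQ/Q = √(0.0490) = 0.221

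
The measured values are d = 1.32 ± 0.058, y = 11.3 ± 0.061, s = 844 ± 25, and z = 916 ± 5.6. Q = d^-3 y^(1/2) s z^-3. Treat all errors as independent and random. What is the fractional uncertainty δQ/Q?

0.136

Each factor contributes (exponent × relative error)² to (δQ/Q)²:
  (-3·δd/d)² = (-3×0.0439)² = 0.0174;  (½·δy/y)² = (0.5×0.00540)² = 7.29e-06;  (1·δs/s)² = (1×0.0296)² = 0.000877;  (-3·δz/z)² = (-3×0.00611)² = 0.000336
δQ/Q = √(0.0186) = 0.136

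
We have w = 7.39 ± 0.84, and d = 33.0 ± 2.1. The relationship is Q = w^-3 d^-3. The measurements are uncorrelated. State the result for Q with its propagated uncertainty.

Since Q is a product/quotient, work with relative uncertainties:
  (-3·δw/w)² = (-3×0.114)² = 0.116;  (-3·δd/d)² = (-3×0.0636)² = 0.0364
δQ/Q = √(0.153) = 0.391
Q = 6.89e-08, so δQ = 0.391 × 6.89e-08 = 2.69e-08.

(6.89 ± 2.69) × 10^-8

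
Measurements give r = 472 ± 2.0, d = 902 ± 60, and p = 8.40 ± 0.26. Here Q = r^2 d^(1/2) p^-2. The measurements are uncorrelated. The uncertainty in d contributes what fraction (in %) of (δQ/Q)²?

22.1%

(δQ/Q)² = (2·δr/r)² + (½·δd/d)² + (-2·δp/p)²
  r term: (2×0.00424)² = 7.18e-05
  d term: (0.5×0.0665)² = 0.00111
  p term: (-2×0.0310)² = 0.00383
Total = 0.00501. Share from d = 0.00111/0.00501 = 0.221.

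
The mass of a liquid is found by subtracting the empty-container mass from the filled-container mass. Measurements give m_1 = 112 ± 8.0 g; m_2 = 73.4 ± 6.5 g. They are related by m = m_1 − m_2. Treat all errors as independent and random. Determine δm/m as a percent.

26.7%

Sums and differences: (δm)² = Σ (cᵢ δxᵢ)².
  (δm_1)² = 64.0;  (δm_2)² = 42.2
δm = √(106) = 10.3 g
m = 38.6 g, so δm/m = 10.3/38.6 = 0.267.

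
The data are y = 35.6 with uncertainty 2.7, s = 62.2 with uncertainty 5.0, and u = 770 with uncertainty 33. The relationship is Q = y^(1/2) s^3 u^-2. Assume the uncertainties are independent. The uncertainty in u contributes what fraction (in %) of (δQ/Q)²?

11.0%

(δQ/Q)² = (½·δy/y)² + (3·δs/s)² + (-2·δu/u)²
  y term: (0.5×0.0758)² = 0.00144
  s term: (3×0.0804)² = 0.0582
  u term: (-2×0.0429)² = 0.00735
Total = 0.0669. Share from u = 0.00735/0.0669 = 0.110.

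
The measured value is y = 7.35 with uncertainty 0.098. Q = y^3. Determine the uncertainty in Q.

Since Q is a product/quotient, work with relative uncertainties:
  (3·δy/y)² = (3×0.0133)² = 0.00160
δQ/Q = √(0.00160) = 0.0400
Q = 397, so δQ = 0.0400 × 397 = 15.9.

15.9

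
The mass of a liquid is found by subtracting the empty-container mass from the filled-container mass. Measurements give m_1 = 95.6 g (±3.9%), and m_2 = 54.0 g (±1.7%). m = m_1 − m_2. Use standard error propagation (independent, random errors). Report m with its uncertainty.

m is a linear combination, so absolute uncertainties add in quadrature:
  (δm_1)² = 13.9;  (δm_2)² = 0.843
δm = √(14.7) = 3.84 g
m = 41.6 g.

41.6 ± 3.84 g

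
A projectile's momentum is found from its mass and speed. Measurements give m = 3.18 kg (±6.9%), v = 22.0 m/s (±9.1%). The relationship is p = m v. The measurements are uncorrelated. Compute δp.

Products/powers → add relative errors in quadrature, weighted by exponent:
  (1·δm/m)² = (1×0.0690)² = 0.00476;  (1·δv/v)² = (1×0.0910)² = 0.00828
δp/p = √(0.0130) = 0.114
p = 70.0 kg·m/s, so δp = 0.114 × 70.0 = 7.99 kg·m/s.

7.99 kg·m/s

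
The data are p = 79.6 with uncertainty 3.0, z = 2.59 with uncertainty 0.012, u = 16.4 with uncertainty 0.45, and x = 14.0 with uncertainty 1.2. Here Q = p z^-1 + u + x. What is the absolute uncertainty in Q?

1.73

Let w = p·z^-1 = 30.7. δw/w = √((1·δp/p)² + (-1·δz/z)²) = √(0.00142 + 2.15e-05) = 0.0380, so δw = 1.17.
Q = w + u + x: δQ = √(δw² + δu² + δx²) = √(1.36 + 0.203 + 1.44) = 1.73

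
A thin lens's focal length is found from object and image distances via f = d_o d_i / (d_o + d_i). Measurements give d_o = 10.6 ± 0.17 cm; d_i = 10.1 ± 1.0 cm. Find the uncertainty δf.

∂f/∂d_o = (d_i/(d_o+d_i))² = 0.238;  ∂f/∂d_i = (d_o/(d_o+d_i))² = 0.262
δf = √((∂f/∂d_o · δd_o)² + (∂f/∂d_i · δd_i)²) = √(0.00164 + 0.0688) = 0.265 cm

0.265 cm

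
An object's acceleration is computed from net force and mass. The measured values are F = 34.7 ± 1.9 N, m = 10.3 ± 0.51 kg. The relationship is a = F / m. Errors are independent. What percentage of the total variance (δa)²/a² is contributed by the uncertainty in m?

45.0%

(δa/a)² = (1·δF/F)² + (-1·δm/m)²
  F term: (1×0.0548)² = 0.00300
  m term: (-1×0.0495)² = 0.00245
Total = 0.00545. Share from m = 0.00245/0.00545 = 0.450.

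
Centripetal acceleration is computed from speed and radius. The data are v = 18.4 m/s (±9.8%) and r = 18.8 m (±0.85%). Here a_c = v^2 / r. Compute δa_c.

3.53 m/s^2

Relative error in a monomial: (δa_c/a_c)² = Σ (nᵢ · δxᵢ/xᵢ)².
  (2·δv/v)² = (2×0.0980)² = 0.0384;  (-1·δr/r)² = (-1×0.00850)² = 7.23e-05
δa_c/a_c = √(0.0385) = 0.196
a_c = 18.0 m/s^2, so δa_c = 0.196 × 18.0 = 3.53 m/s^2.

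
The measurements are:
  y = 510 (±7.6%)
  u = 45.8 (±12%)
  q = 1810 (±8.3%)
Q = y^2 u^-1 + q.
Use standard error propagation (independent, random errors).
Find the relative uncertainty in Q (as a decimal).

Let p = y^2·u^-1 = 5680. δp/p = √((2·δy/y)² + (-1·δu/u)²) = √(0.0231 + 0.0144) = 0.194, so δp = 1100.
Q = p + q: δQ = √(δp² + δq²) = √(1.21e+06 + 22600) = 1110
Q = 7490, so δQ/Q = 1110/7490 = 0.148.

0.148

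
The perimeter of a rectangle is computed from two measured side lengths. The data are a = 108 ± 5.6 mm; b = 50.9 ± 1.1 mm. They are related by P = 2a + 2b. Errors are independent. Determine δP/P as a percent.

Sums and differences: (δP)² = Σ (cᵢ δxᵢ)².
  (2·δa)² = 125;  (2·δb)² = 4.84
δP = √(130) = 11.4 mm
P = 318 mm, so δP/P = 11.4/318 = 0.0359.

3.59%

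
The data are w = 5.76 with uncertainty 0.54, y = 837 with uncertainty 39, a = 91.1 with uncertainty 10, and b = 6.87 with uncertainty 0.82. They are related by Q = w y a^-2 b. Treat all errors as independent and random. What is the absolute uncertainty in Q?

1.08

Q is a product of powers, so relative uncertainties combine in quadrature:
  (1·δw/w)² = (1×0.0938)² = 0.00879;  (1·δy/y)² = (1×0.0466)² = 0.00217;  (-2·δa/a)² = (-2×0.110)² = 0.0482;  (1·δb/b)² = (1×0.119)² = 0.0142
δQ/Q = √(0.0734) = 0.271
Q = 3.99, so δQ = 0.271 × 3.99 = 1.08.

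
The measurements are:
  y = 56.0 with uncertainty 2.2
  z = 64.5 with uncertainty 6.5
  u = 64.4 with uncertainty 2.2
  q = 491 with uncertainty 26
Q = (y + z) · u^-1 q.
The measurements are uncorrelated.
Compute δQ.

78.0

Let w = y + z = 120. δw = √(δy² + δz²) = √(4.84 + 42.2) = 6.86, so δw/w = 0.0569.
Q is then a monomial in w, u, q:
δQ/Q = √((δw/w)² + (-1·δu/u)² + (1·δq/q)²) = √(0.00324 + 0.00117 + 0.00280) = 0.0849
Q = 919, so δQ = 0.0849 × 919 = 78.0.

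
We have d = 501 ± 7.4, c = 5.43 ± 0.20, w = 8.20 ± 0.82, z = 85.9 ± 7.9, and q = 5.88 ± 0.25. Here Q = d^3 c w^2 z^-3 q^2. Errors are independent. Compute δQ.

8.91e+05

Since Q is a product/quotient, work with relative uncertainties:
  (3·δd/d)² = (3×0.0148)² = 0.00196;  (1·δc/c)² = (1×0.0368)² = 0.00136;  (2·δw/w)² = (2×0.100)² = 0.0400;  (-3·δz/z)² = (-3×0.0920)² = 0.0761;  (2·δq/q)² = (2×0.0425)² = 0.00723
δQ/Q = √(0.127) = 0.356
Q = 2.5e+06, so δQ = 0.356 × 2.5e+06 = 8.91e+05.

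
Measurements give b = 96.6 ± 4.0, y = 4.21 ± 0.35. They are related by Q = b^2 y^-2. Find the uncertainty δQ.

For a monomial Q ∝ b^2, y^-2, fractional errors add in quadrature:
  (2·δb/b)² = (2×0.0414)² = 0.00686;  (-2·δy/y)² = (-2×0.0831)² = 0.0276
δQ/Q = √(0.0345) = 0.186
Q = 526, so δQ = 0.186 × 526 = 97.8.

97.8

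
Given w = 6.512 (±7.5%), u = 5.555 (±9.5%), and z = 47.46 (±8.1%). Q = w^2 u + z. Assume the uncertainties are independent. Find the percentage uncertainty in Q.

Let p = w^2·u = 235.6. δp/p = √((2·δw/w)² + (1·δu/u)²) = √(0.0225 + 0.00903) = 0.178, so δp = 41.8.
Q = p + z: δQ = √(δp² + δz²) = √(1750 + 14.8) = 42.0
Q = 283.0, so δQ/Q = 42.0/283.0 = 0.148.

14.8%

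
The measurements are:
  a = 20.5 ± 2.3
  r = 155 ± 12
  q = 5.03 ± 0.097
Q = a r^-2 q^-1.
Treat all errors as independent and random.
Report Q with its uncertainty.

(1.70 ± 0.326) × 10^-4

For a monomial Q ∝ a, r^-2, q^-1, fractional errors add in quadrature:
  (1·δa/a)² = (1×0.112)² = 0.0126;  (-2·δr/r)² = (-2×0.0774)² = 0.0240;  (-1·δq/q)² = (-1×0.0193)² = 0.000372
δQ/Q = √(0.0369) = 0.192
Q = 0.000170, so δQ = 0.192 × 0.000170 = 3.26e-05.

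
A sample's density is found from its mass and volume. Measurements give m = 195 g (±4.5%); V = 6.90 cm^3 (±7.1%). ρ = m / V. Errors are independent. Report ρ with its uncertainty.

ρ is a product of powers, so relative uncertainties combine in quadrature:
  (1·δm/m)² = (1×0.0450)² = 0.00203;  (-1·δV/V)² = (-1×0.0710)² = 0.00504
δρ/ρ = √(0.00707) = 0.0841
ρ = 28.3 g/cm^3, so δρ = 0.0841 × 28.3 = 2.38 g/cm^3.

28.3 ± 2.38 g/cm^3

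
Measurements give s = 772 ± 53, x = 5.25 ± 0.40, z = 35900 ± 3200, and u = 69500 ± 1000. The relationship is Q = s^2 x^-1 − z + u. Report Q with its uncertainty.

(1.47 ± 0.181) × 10^5

Let p = s^2·x^-1 = 1.14e+05. δp/p = √((2·δs/s)² + (-1·δx/x)²) = √(0.0189 + 0.00580) = 0.157, so δp = 17800.
Q = p − z + u: δQ = √(δp² + δz² + δu²) = √(3.18e+08 + 1.02e+07 + 1e+06) = 18100
Q = 1.47e+05.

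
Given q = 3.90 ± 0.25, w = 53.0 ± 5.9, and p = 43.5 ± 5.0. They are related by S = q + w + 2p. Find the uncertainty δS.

11.6

S is a linear combination, so absolute uncertainties add in quadrature:
  (δq)² = 0.0625;  (δw)² = 34.8;  (2·δp)² = 100
δS = √(135) = 11.6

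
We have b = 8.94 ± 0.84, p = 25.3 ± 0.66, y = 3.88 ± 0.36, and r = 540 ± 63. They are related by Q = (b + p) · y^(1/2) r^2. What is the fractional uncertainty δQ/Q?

Let u = b + p = 34.2. δu = √(δb² + δp²) = √(0.706 + 0.436) = 1.07, so δu/u = 0.0312.
Q is then a monomial in u, y, r:
δQ/Q = √((δu/u)² + (½·δy/y)² + (2·δr/r)²) = √(0.000973 + 0.00215 + 0.0544) = 0.240

0.240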